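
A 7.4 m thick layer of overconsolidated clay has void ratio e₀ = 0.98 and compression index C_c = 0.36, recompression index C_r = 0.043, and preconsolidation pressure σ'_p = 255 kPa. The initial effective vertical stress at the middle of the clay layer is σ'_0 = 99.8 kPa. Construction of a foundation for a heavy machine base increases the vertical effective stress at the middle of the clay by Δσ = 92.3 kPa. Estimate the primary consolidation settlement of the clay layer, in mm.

S_c ≈ 45.7 mm

Final effective stress: σ'_f = 99.8 + 92.3 = 192.1 kPa.
σ'_f = 192.1 ≤ σ'_p = 255 kPa, so the clay remains overconsolidated and only the recompression index applies:
S_c = C_r·H/(1+e₀)·log₁₀(σ'_f/σ'_0) = 0.043×7.4/1.98×log₁₀(192.1/99.8)
    = 0.16071 × 0.2844 = 0.04571 m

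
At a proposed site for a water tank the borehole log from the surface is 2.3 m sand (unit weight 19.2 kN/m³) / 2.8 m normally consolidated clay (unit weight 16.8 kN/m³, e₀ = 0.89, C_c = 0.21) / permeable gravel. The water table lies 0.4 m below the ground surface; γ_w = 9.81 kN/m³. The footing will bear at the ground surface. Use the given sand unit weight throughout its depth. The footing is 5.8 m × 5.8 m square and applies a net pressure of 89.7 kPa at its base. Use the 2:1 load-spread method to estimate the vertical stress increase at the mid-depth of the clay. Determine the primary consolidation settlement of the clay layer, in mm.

Mid-depth of clay below the ground surface: z = 2.3 + 2.8/2 = 3.7 m.
Total vertical stress at mid-clay: σ_v = 19.2×2.3 + 16.8×1.4 = 67.68 kPa.
Pore pressure: u = 9.81×(3.7 − 0.4) = 32.373 kPa.
Initial effective stress: σ'_0 = σ_v − u = 67.68 − 32.373 = 35.307 kPa.
Stress increase at mid-clay by the 2:1 spreading method:
Δσ = qBL/((B+z)(L+z)) = 89.7×5.8×5.8/((5.8+3.7)(5.8+3.7)) = 33.435 kPa
Final effective stress: σ'_f = σ'_0 + Δσ = 35.307 + 33.435 = 68.742 kPa.
Normally consolidated clay, so the full stress increment lies on the virgin compression line:
S_c = C_c·H/(1+e₀)·log₁₀(σ'_f/σ'_0) = 0.21×2.8/(1+0.89)×log₁₀(68.742/35.307)
    = 0.31111 × 0.28936 = 0.09002 m

S_c ≈ 90 mm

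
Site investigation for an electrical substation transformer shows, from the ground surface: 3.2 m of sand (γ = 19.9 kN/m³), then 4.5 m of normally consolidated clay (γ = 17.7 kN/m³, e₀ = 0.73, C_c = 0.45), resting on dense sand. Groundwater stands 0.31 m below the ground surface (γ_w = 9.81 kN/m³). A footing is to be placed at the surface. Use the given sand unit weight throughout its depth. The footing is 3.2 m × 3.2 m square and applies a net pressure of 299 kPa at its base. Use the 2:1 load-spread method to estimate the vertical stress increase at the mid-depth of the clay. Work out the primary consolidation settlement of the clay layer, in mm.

S_c ≈ 291 mm

Mid-depth of clay below the ground surface: z = 3.2 + 4.5/2 = 5.45 m.
Total vertical stress at mid-clay: σ_v = 19.9×3.2 + 17.7×2.25 = 103.5 kPa.
Pore pressure: u = 9.81×(5.45 − 0.31) = 50.423 kPa.
Initial effective stress: σ'_0 = σ_v − u = 103.5 − 50.423 = 53.077 kPa.
Stress increase at mid-clay by the 2:1 spreading method:
Δσ = qBL/((B+z)(L+z)) = 299×3.2×3.2/((3.2+5.45)(3.2+5.45)) = 40.92 kPa
Final effective stress: σ'_f = σ'_0 + Δσ = 53.077 + 40.92 = 93.997 kPa.
Normally consolidated clay, so the full stress increment lies on the virgin compression line:
S_c = C_c·H/(1+e₀)·log₁₀(σ'_f/σ'_0) = 0.45×4.5/(1+0.73)×log₁₀(93.997/53.077)
    = 1.1705 × 0.24821 = 0.2905 m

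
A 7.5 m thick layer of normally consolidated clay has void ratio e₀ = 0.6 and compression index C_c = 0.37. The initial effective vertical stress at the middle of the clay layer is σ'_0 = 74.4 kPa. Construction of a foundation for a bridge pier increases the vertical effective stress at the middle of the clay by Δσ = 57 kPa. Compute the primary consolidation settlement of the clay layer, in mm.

S_c ≈ 428 mm

Final effective stress: σ'_f = σ'_0 + Δσ = 74.4 + 57 = 131.4 kPa.
Normally consolidated clay, so the full stress increment lies on the virgin compression line:
S_c = C_c·H/(1+e₀)·log₁₀(σ'_f/σ'_0) = 0.37×7.5/(1+0.6)×log₁₀(131.4/74.4)
    = 1.7344 × 0.24702 = 0.4284 m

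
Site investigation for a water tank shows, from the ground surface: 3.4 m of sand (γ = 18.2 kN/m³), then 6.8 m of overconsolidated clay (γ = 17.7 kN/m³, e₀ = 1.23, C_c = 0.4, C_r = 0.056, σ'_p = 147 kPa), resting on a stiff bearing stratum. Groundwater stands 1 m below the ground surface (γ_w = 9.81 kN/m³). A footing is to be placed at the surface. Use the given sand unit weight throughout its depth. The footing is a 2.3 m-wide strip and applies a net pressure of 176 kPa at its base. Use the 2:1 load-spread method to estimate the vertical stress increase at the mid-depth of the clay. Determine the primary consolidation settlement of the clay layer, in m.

S_c ≈ 0.0386 m

Mid-depth of clay below the ground surface: z = 3.4 + 6.8/2 = 6.8 m.
Total vertical stress at mid-clay: σ_v = 18.2×3.4 + 17.7×3.4 = 122.06 kPa.
Pore pressure: u = 9.81×(6.8 − 1) = 56.898 kPa.
Initial effective stress: σ'_0 = σ_v − u = 122.06 − 56.898 = 65.162 kPa.
Stress increase at mid-clay by the 2:1 spreading method:
Δσ = qB/(B+z) = 176×2.3/(2.3+6.8) = 44.484 kPa
Final effective stress: σ'_f = 65.162 + 44.484 = 109.65 kPa.
σ'_f = 109.65 ≤ σ'_p = 147 kPa, so the clay remains overconsolidated and only the recompression index applies:
S_c = C_r·H/(1+e₀)·log₁₀(σ'_f/σ'_0) = 0.056×6.8/2.23×log₁₀(109.65/65.162)
    = 0.17076 × 0.22601 = 0.03859 m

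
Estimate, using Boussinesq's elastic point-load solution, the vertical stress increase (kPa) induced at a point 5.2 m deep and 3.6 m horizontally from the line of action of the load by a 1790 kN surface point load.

Δσ_z ≈ 11.9 kPa

Boussinesq vertical stress below a point load on an elastic half-space:
Δσ_z = 3P/(2πz²) · [1 + (r/z)²]^(−5/2)
r/z = 3.6/5.2 = 0.69231; [1+(r/z)²]^(−5/2) = 0.37572.
Δσ_z = 3×1790/(2π×5.2²) × 0.37572 = 31.607 × 0.37572 = 11.88 kPa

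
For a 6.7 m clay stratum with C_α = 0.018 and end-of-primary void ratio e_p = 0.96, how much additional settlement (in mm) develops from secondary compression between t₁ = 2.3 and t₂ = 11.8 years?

S_s ≈ 43.7 mm

Secondary compression: S_s = C_α·H/(1+e_p)·log₁₀(t₂/t₁)
S_s = 0.018×6.7/(1+0.96)×log₁₀(11.8/2.3)
    = 0.06153 × 0.7102 = 0.0437 m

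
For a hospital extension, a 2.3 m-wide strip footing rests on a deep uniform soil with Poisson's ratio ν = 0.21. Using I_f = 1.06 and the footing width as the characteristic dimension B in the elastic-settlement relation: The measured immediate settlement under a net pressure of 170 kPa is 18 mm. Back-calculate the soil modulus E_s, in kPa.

S_e = q·B·(1−ν²)/E_s · I_f  ⇒  E_s = q·B·(1−ν²)·I_f / S_e.
E_s = 170 × 2.3 × 0.9559 × 1.06 / 0.018 = 22010 kPa

E_s ≈ 22000 kPa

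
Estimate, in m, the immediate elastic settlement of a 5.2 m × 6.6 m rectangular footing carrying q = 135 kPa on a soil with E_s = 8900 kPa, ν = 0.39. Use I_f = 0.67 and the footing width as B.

S_e ≈ 0.0448 m

Immediate (elastic) settlement: S_e = q·B·(1−ν²)/E_s · I_f.
S_e = 135 × 5.2 × (1 − 0.39²) / 8900 × 0.67
    = 135 × 5.2 × 0.8479 / 8900 × 0.67
    = 0.04481 m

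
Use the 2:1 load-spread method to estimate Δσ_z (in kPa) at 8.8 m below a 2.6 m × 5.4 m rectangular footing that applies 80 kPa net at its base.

Δσ_z ≈ 6.94 kPa

By the 2:1 method the load spreads at 1 horizontal : 2 vertical, so at depth z the loaded area has grown by z in each plan dimension:
Δσ = qBL/((B+z)(L+z)) = 80×2.6×5.4/((2.6+8.8)(5.4+8.8)) = 6.9385 kPa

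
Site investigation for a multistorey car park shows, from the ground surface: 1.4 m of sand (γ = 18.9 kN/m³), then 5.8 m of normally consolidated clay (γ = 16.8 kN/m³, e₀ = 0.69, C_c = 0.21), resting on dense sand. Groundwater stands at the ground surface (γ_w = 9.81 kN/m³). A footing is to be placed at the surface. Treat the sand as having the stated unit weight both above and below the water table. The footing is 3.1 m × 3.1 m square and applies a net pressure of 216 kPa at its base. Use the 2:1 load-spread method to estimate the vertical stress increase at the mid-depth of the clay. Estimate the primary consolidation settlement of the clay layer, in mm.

S_c ≈ 239 mm

Mid-depth of clay below the ground surface: z = 1.4 + 5.8/2 = 4.3 m.
Total vertical stress at mid-clay: σ_v = 18.9×1.4 + 16.8×2.9 = 75.18 kPa.
Pore pressure: u = 9.81×(4.3 − 0) = 42.183 kPa.
Initial effective stress: σ'_0 = σ_v − u = 75.18 − 42.183 = 32.997 kPa.
Stress increase at mid-clay by the 2:1 spreading method:
Δσ = qBL/((B+z)(L+z)) = 216×3.1×3.1/((3.1+4.3)(3.1+4.3)) = 37.907 kPa
Final effective stress: σ'_f = σ'_0 + Δσ = 32.997 + 37.907 = 70.904 kPa.
Normally consolidated clay, so the full stress increment lies on the virgin compression line:
S_c = C_c·H/(1+e₀)·log₁₀(σ'_f/σ'_0) = 0.21×5.8/(1+0.69)×log₁₀(70.904/32.997)
    = 0.72071 × 0.3322 = 0.2394 m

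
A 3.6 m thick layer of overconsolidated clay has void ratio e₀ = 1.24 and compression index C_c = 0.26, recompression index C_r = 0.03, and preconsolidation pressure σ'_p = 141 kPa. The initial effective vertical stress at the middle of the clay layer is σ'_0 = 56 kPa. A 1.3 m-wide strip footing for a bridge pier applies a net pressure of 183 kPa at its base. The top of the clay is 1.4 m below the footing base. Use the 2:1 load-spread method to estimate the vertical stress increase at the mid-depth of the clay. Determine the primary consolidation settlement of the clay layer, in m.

S_c ≈ 0.0139 m

Mid-depth of clay below the footing base: z = 1.4 + 3.6/2 = 3.2 m.
Stress increase at mid-clay by the 2:1 spreading method:
Δσ = qB/(B+z) = 183×1.3/(1.3+3.2) = 52.867 kPa
Final effective stress: σ'_f = 56 + 52.867 = 108.87 kPa.
σ'_f = 108.87 ≤ σ'_p = 141 kPa, so the clay remains overconsolidated and only the recompression index applies:
S_c = C_r·H/(1+e₀)·log₁₀(σ'_f/σ'_0) = 0.03×3.6/2.24×log₁₀(108.87/56)
    = 0.048213 × 0.28872 = 0.01392 m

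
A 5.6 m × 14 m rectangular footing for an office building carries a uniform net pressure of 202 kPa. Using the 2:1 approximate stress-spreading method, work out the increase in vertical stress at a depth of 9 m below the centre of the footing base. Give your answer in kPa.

Δσ_z ≈ 47.2 kPa

By the 2:1 method the load spreads at 1 horizontal : 2 vertical, so at depth z the loaded area has grown by z in each plan dimension:
Δσ = qBL/((B+z)(L+z)) = 202×5.6×14/((5.6+9)(14+9)) = 47.161 kPa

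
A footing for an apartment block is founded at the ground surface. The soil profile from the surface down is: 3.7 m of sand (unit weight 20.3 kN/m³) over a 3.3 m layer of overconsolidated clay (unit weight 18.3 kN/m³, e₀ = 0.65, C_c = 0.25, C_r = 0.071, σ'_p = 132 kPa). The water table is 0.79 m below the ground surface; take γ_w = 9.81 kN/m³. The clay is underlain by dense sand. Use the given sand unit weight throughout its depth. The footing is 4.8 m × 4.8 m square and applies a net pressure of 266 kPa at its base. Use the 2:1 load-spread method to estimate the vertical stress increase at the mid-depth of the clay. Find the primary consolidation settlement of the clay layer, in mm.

S_c ≈ 42.2 mm

Mid-depth of clay below the ground surface: z = 3.7 + 3.3/2 = 5.35 m.
Total vertical stress at mid-clay: σ_v = 20.3×3.7 + 18.3×1.65 = 105.31 kPa.
Pore pressure: u = 9.81×(5.35 − 0.79) = 44.734 kPa.
Initial effective stress: σ'_0 = σ_v − u = 105.31 − 44.734 = 60.576 kPa.
Stress increase at mid-clay by the 2:1 spreading method:
Δσ = qBL/((B+z)(L+z)) = 266×4.8×4.8/((4.8+5.35)(4.8+5.35)) = 59.488 kPa
Final effective stress: σ'_f = 60.576 + 59.488 = 120.06 kPa.
σ'_f = 120.06 ≤ σ'_p = 132 kPa, so the clay remains overconsolidated and only the recompression index applies:
S_c = C_r·H/(1+e₀)·log₁₀(σ'_f/σ'_0) = 0.071×3.3/1.65×log₁₀(120.06/60.576)
    = 0.142 × 0.2971 = 0.04219 m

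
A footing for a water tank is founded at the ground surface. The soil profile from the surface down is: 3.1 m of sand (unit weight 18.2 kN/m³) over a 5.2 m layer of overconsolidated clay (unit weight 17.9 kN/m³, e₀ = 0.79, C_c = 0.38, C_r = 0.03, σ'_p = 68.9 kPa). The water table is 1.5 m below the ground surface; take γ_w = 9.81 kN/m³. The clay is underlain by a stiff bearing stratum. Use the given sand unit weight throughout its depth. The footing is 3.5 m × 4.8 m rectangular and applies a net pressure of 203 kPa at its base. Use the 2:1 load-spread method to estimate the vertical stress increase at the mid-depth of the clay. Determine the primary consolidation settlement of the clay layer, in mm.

Mid-depth of clay below the ground surface: z = 3.1 + 5.2/2 = 5.7 m.
Total vertical stress at mid-clay: σ_v = 18.2×3.1 + 17.9×2.6 = 102.96 kPa.
Pore pressure: u = 9.81×(5.7 − 1.5) = 41.202 kPa.
Initial effective stress: σ'_0 = σ_v − u = 102.96 − 41.202 = 61.758 kPa.
Stress increase at mid-clay by the 2:1 spreading method:
Δσ = qBL/((B+z)(L+z)) = 203×3.5×4.8/((3.5+5.7)(4.8+5.7)) = 35.304 kPa
Final effective stress: σ'_f = 61.758 + 35.304 = 97.062 kPa.
σ'_f = 97.062 > σ'_p = 68.9 kPa, so the stress path crosses the preconsolidation pressure — recompression up to σ'_p, then virgin compression beyond:
S_c = H/(1+e₀)·[C_r·log₁₀(σ'_p/σ'_0) + C_c·log₁₀(σ'_f/σ'_p)]
    = 5.2/1.79 × [0.03×log₁₀(68.9/61.758) + 0.38×log₁₀(97.062/68.9)]
    = 2.905 × [0.0014258 + 0.056555] = 0.1684 m

S_c ≈ 168 mm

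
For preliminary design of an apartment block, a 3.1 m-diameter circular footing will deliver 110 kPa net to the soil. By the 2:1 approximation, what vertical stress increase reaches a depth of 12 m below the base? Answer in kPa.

By the 2:1 method the load spreads at 1 horizontal : 2 vertical, so at depth z the loaded area has grown by z in each plan dimension:
Δσ ≈ qD²/(D+z)² = 110×3.1²/(3.1+12)² = 4.6362 kPa

Δσ_z ≈ 4.64 kPa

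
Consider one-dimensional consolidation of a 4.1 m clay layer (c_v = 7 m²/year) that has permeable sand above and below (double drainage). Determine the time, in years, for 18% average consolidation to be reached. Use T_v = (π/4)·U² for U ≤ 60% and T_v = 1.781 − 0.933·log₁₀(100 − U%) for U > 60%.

t ≈ 0.0153 years

Drainage path length: H_d = H/2 = 2.05 m (double drainage).
U ≤ 60%: T_v = (π/4)·U² = (π/4)×0.18² = 0.025447.
t = T_v·H_d²/c_v = 0.025447×2.05²/7 = 0.01528 years.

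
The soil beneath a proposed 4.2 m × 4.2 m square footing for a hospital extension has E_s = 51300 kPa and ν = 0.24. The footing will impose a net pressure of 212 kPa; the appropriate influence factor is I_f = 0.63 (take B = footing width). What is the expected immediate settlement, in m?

S_e ≈ 0.0103 m

Immediate (elastic) settlement: S_e = q·B·(1−ν²)/E_s · I_f.
S_e = 212 × 4.2 × (1 − 0.24²) / 51300 × 0.63
    = 212 × 4.2 × 0.9424 / 51300 × 0.63
    = 0.0103 m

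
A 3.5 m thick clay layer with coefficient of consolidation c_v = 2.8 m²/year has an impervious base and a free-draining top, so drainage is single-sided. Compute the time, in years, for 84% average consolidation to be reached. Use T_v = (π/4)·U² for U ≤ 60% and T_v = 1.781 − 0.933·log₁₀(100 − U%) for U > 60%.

Drainage path length: H_d = H = 3.5 m (single drainage).
U > 60%: T_v = 1.781 − 0.933·log₁₀(100 − 84) = 0.65756.
t = T_v·H_d²/c_v = 0.65756×3.5²/2.8 = 2.877 years.

t ≈ 2.88 years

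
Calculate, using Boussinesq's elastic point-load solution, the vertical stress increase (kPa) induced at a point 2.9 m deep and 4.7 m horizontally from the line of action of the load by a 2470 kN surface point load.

Δσ_z ≈ 5.6 kPa

Boussinesq vertical stress below a point load on an elastic half-space:
Δσ_z = 3P/(2πz²) · [1 + (r/z)²]^(−5/2)
r/z = 4.7/2.9 = 1.6207; [1+(r/z)²]^(−5/2) = 0.039925.
Δσ_z = 3×2470/(2π×2.9²) × 0.039925 = 140.23 × 0.039925 = 5.599 kPa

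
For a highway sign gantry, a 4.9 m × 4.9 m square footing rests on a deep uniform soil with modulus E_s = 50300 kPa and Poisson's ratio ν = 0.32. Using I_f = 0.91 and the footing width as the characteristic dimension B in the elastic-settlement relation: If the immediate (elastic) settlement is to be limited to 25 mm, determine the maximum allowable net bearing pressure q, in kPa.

S_e = q·B·(1−ν²)/E_s · I_f  ⇒  q = S_e·E_s / (B·(1−ν²)·I_f).
q = 0.025 × 50300 / (4.9 × 0.8976 × 0.91) = 314.2 kPa

q ≈ 314 kPa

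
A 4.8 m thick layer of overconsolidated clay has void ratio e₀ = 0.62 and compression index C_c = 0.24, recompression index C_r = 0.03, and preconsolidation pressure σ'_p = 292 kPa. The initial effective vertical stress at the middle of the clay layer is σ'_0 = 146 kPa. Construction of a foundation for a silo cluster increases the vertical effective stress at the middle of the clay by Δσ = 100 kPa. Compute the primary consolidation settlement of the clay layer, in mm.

S_c ≈ 20.1 mm

Final effective stress: σ'_f = 146 + 100 = 246 kPa.
σ'_f = 246 ≤ σ'_p = 292 kPa, so the clay remains overconsolidated and only the recompression index applies:
S_c = C_r·H/(1+e₀)·log₁₀(σ'_f/σ'_0) = 0.03×4.8/1.62×log₁₀(246/146)
    = 0.08889 × 0.22658 = 0.02014 m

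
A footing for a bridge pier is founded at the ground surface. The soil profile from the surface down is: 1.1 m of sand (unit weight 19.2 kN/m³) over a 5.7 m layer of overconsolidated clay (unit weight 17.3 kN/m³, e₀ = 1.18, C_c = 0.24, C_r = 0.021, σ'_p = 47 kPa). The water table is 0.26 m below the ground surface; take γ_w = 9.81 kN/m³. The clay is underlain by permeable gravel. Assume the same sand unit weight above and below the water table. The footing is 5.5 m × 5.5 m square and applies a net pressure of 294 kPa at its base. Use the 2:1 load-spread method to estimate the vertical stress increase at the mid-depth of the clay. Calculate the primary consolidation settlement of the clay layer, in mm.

S_c ≈ 293 mm

Mid-depth of clay below the ground surface: z = 1.1 + 5.7/2 = 3.95 m.
Total vertical stress at mid-clay: σ_v = 19.2×1.1 + 17.3×2.85 = 70.425 kPa.
Pore pressure: u = 9.81×(3.95 − 0.26) = 36.199 kPa.
Initial effective stress: σ'_0 = σ_v − u = 70.425 − 36.199 = 34.226 kPa.
Stress increase at mid-clay by the 2:1 spreading method:
Δσ = qBL/((B+z)(L+z)) = 294×5.5×5.5/((5.5+3.95)(5.5+3.95)) = 99.588 kPa
Final effective stress: σ'_f = 34.226 + 99.588 = 133.81 kPa.
σ'_f = 133.81 > σ'_p = 47 kPa, so the stress path crosses the preconsolidation pressure — recompression up to σ'_p, then virgin compression beyond:
S_c = H/(1+e₀)·[C_r·log₁₀(σ'_p/σ'_0) + C_c·log₁₀(σ'_f/σ'_p)]
    = 5.7/2.18 × [0.021×log₁₀(47/34.226) + 0.24×log₁₀(133.81/47)]
    = 2.6147 × [0.0028926 + 0.10905] = 0.2927 m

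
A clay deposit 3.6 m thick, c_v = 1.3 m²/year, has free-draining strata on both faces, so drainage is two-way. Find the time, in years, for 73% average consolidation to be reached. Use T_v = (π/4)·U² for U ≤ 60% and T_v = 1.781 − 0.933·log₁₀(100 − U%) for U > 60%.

t ≈ 1.11 years

Drainage path length: H_d = H/2 = 1.8 m (double drainage).
U > 60%: T_v = 1.781 − 0.933·log₁₀(100 − 73) = 0.44554.
t = T_v·H_d²/c_v = 0.44554×1.8²/1.3 = 1.11 years.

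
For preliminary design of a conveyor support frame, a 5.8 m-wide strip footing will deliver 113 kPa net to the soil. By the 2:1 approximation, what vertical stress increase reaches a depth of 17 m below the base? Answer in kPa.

By the 2:1 method the load spreads at 1 horizontal : 2 vertical, so at depth z the loaded area has grown by z in each plan dimension:
Δσ = qB/(B+z) = 113×5.8/(5.8+17) = 28.746 kPa

Δσ_z ≈ 28.7 kPa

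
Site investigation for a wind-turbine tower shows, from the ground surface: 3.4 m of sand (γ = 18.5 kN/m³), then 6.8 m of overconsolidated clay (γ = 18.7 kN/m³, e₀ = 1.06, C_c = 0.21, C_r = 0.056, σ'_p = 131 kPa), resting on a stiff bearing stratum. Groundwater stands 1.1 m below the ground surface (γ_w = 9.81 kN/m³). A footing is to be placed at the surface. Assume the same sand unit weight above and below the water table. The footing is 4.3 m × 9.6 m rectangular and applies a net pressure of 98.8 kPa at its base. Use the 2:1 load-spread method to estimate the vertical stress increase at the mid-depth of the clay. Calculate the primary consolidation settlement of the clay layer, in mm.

S_c ≈ 22.1 mm

Mid-depth of clay below the ground surface: z = 3.4 + 6.8/2 = 6.8 m.
Total vertical stress at mid-clay: σ_v = 18.5×3.4 + 18.7×3.4 = 126.48 kPa.
Pore pressure: u = 9.81×(6.8 − 1.1) = 55.917 kPa.
Initial effective stress: σ'_0 = σ_v − u = 126.48 − 55.917 = 70.563 kPa.
Stress increase at mid-clay by the 2:1 spreading method:
Δσ = qBL/((B+z)(L+z)) = 98.8×4.3×9.6/((4.3+6.8)(9.6+6.8)) = 22.404 kPa
Final effective stress: σ'_f = 70.563 + 22.404 = 92.967 kPa.
σ'_f = 92.967 ≤ σ'_p = 131 kPa, so the clay remains overconsolidated and only the recompression index applies:
S_c = C_r·H/(1+e₀)·log₁₀(σ'_f/σ'_0) = 0.056×6.8/2.06×log₁₀(92.967/70.563)
    = 0.18486 × 0.11975 = 0.02214 m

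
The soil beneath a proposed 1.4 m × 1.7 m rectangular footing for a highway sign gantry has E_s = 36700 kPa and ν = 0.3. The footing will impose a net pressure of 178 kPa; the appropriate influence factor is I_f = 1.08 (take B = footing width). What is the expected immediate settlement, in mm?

S_e ≈ 6.67 mm

Immediate (elastic) settlement: S_e = q·B·(1−ν²)/E_s · I_f.
S_e = 178 × 1.4 × (1 − 0.3²) / 36700 × 1.08
    = 178 × 1.4 × 0.91 / 36700 × 1.08
    = 0.006673 m = 6.673 mm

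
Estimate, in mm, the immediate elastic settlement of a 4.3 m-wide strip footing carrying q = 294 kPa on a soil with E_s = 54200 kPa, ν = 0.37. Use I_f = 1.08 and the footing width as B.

Immediate (elastic) settlement: S_e = q·B·(1−ν²)/E_s · I_f.
S_e = 294 × 4.3 × (1 − 0.37²) / 54200 × 1.08
    = 294 × 4.3 × 0.8631 / 54200 × 1.08
    = 0.02174 m = 21.74 mm

S_e ≈ 21.7 mm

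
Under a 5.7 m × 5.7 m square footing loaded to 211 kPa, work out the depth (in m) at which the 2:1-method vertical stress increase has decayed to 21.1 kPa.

2:1 spreading — at depth z the loaded area has grown by z in each plan dimension:
qB²/(B+z)² = Δσ_z ⇒ z = B(√(q/Δσ_z) − 1) = 5.7×(√(211/21.1) − 1) = 12.32 m

z ≈ 12.3 m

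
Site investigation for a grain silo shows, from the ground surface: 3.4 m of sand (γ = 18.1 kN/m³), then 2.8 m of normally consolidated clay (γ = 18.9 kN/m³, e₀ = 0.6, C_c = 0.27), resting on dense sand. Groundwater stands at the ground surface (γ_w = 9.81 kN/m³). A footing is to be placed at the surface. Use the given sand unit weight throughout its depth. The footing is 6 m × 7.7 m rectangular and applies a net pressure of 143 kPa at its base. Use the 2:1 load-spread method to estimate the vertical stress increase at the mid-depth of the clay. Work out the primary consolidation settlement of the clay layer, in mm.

Mid-depth of clay below the ground surface: z = 3.4 + 2.8/2 = 4.8 m.
Total vertical stress at mid-clay: σ_v = 18.1×3.4 + 18.9×1.4 = 88 kPa.
Pore pressure: u = 9.81×(4.8 − 0) = 47.088 kPa.
Initial effective stress: σ'_0 = σ_v − u = 88 − 47.088 = 40.912 kPa.
Stress increase at mid-clay by the 2:1 spreading method:
Δσ = qBL/((B+z)(L+z)) = 143×6×7.7/((6+4.8)(7.7+4.8)) = 48.938 kPa
Final effective stress: σ'_f = σ'_0 + Δσ = 40.912 + 48.938 = 89.85 kPa.
Normally consolidated clay, so the full stress increment lies on the virgin compression line:
S_c = C_c·H/(1+e₀)·log₁₀(σ'_f/σ'_0) = 0.27×2.8/(1+0.6)×log₁₀(89.85/40.912)
    = 0.4725 × 0.34167 = 0.1614 m

S_c ≈ 161 mm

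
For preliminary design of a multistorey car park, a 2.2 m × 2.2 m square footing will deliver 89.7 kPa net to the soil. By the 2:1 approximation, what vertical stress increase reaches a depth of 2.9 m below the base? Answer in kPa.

By the 2:1 method the load spreads at 1 horizontal : 2 vertical, so at depth z the loaded area has grown by z in each plan dimension:
Δσ = qBL/((B+z)(L+z)) = 89.7×2.2×2.2/((2.2+2.9)(2.2+2.9)) = 16.692 kPa

Δσ_z ≈ 16.7 kPa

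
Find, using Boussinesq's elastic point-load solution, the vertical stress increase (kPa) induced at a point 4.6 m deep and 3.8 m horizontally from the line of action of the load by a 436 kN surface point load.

Δσ_z ≈ 2.68 kPa

Boussinesq vertical stress below a point load on an elastic half-space:
Δσ_z = 3P/(2πz²) · [1 + (r/z)²]^(−5/2)
r/z = 3.8/4.6 = 0.82609; [1+(r/z)²]^(−5/2) = 0.27237.
Δσ_z = 3×436/(2π×4.6²) × 0.27237 = 9.8381 × 0.27237 = 2.68 kPa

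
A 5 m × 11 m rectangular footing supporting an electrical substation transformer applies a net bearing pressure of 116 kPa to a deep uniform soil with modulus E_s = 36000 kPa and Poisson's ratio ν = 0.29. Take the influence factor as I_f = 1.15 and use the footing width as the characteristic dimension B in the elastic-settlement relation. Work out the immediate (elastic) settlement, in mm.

S_e ≈ 17 mm

Immediate (elastic) settlement: S_e = q·B·(1−ν²)/E_s · I_f.
S_e = 116 × 5 × (1 − 0.29²) / 36000 × 1.15
    = 116 × 5 × 0.9159 / 36000 × 1.15
    = 0.01697 m = 16.97 mm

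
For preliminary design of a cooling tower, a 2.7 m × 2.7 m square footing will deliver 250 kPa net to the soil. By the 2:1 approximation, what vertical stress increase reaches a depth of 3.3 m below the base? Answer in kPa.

Δσ_z ≈ 50.6 kPa

By the 2:1 method the load spreads at 1 horizontal : 2 vertical, so at depth z the loaded area has grown by z in each plan dimension:
Δσ = qBL/((B+z)(L+z)) = 250×2.7×2.7/((2.7+3.3)(2.7+3.3)) = 50.625 kPa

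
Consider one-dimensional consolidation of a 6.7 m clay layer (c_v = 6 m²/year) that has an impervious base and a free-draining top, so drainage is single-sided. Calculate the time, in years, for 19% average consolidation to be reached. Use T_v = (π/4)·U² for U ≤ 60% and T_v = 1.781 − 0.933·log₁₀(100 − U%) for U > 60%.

t ≈ 0.212 years

Drainage path length: H_d = H = 6.7 m (single drainage).
U ≤ 60%: T_v = (π/4)·U² = (π/4)×0.19² = 0.028353.
t = T_v·H_d²/c_v = 0.028353×6.7²/6 = 0.2121 years.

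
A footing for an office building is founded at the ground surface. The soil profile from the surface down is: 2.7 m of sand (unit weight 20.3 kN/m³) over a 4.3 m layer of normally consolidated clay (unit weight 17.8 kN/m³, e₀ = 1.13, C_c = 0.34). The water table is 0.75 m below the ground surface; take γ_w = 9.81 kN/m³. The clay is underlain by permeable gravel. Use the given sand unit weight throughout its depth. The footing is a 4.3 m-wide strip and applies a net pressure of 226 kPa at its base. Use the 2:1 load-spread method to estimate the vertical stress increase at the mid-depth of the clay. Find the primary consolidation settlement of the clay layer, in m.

S_c ≈ 0.328 m

Mid-depth of clay below the ground surface: z = 2.7 + 4.3/2 = 4.85 m.
Total vertical stress at mid-clay: σ_v = 20.3×2.7 + 17.8×2.15 = 93.08 kPa.
Pore pressure: u = 9.81×(4.85 − 0.75) = 40.221 kPa.
Initial effective stress: σ'_0 = σ_v − u = 93.08 − 40.221 = 52.859 kPa.
Stress increase at mid-clay by the 2:1 spreading method:
Δσ = qB/(B+z) = 226×4.3/(4.3+4.85) = 106.21 kPa
Final effective stress: σ'_f = σ'_0 + Δσ = 52.859 + 106.21 = 159.07 kPa.
Normally consolidated clay, so the full stress increment lies on the virgin compression line:
S_c = C_c·H/(1+e₀)·log₁₀(σ'_f/σ'_0) = 0.34×4.3/(1+1.13)×log₁₀(159.07/52.859)
    = 0.68638 × 0.47847 = 0.3284 m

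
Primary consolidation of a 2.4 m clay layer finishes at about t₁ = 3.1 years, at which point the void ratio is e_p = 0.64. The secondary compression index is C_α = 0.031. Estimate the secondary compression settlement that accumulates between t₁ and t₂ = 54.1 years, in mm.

Secondary compression: S_s = C_α·H/(1+e_p)·log₁₀(t₂/t₁)
S_s = 0.031×2.4/(1+0.64)×log₁₀(54.1/3.1)
    = 0.04537 × 1.242 = 0.05634 m

S_s ≈ 56.3 mm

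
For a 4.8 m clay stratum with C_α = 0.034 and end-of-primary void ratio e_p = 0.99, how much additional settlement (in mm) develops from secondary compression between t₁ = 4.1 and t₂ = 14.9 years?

Secondary compression: S_s = C_α·H/(1+e_p)·log₁₀(t₂/t₁)
S_s = 0.034×4.8/(1+0.99)×log₁₀(14.9/4.1)
    = 0.08201 × 0.5604 = 0.04596 m

S_s ≈ 46 mm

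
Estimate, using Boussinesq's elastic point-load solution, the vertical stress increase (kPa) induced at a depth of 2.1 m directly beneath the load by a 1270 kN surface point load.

Boussinesq vertical stress below a point load on an elastic half-space:
Δσ_z = 3P/(2πz²) · [1 + (r/z)²]^(−5/2)
r/z = 0/2.1 = 0; [1+(r/z)²]^(−5/2) = 1.
Δσ_z = 3×1270/(2π×2.1²) × 1 = 137.5 × 1 = 137.5 kPa

Δσ_z ≈ 138 kPa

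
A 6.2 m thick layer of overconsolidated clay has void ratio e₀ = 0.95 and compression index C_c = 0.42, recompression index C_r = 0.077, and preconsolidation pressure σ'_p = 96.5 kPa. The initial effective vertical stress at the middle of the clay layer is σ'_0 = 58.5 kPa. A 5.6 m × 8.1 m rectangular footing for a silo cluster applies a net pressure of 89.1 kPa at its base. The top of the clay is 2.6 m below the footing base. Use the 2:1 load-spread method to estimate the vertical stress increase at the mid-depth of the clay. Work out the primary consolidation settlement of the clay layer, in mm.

S_c ≈ 39 mm

Mid-depth of clay below the footing base: z = 2.6 + 6.2/2 = 5.7 m.
Stress increase at mid-clay by the 2:1 spreading method:
Δσ = qBL/((B+z)(L+z)) = 89.1×5.6×8.1/((5.6+5.7)(8.1+5.7)) = 25.918 kPa
Final effective stress: σ'_f = 58.5 + 25.918 = 84.418 kPa.
σ'_f = 84.418 ≤ σ'_p = 96.5 kPa, so the clay remains overconsolidated and only the recompression index applies:
S_c = C_r·H/(1+e₀)·log₁₀(σ'_f/σ'_0) = 0.077×6.2/1.95×log₁₀(84.418/58.5)
    = 0.24482 × 0.15928 = 0.039 m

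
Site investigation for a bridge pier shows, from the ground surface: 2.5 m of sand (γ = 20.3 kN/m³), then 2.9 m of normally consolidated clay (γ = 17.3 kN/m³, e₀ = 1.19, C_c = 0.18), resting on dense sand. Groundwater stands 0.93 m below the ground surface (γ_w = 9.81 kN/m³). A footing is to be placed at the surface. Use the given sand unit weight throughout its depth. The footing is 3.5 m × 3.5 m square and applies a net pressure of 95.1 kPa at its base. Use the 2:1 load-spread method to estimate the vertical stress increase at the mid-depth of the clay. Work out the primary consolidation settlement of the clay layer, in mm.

S_c ≈ 38.8 mm

Mid-depth of clay below the ground surface: z = 2.5 + 2.9/2 = 3.95 m.
Total vertical stress at mid-clay: σ_v = 20.3×2.5 + 17.3×1.45 = 75.835 kPa.
Pore pressure: u = 9.81×(3.95 − 0.93) = 29.626 kPa.
Initial effective stress: σ'_0 = σ_v − u = 75.835 − 29.626 = 46.209 kPa.
Stress increase at mid-clay by the 2:1 spreading method:
Δσ = qBL/((B+z)(L+z)) = 95.1×3.5×3.5/((3.5+3.95)(3.5+3.95)) = 20.99 kPa
Final effective stress: σ'_f = σ'_0 + Δσ = 46.209 + 20.99 = 67.199 kPa.
Normally consolidated clay, so the full stress increment lies on the virgin compression line:
S_c = C_c·H/(1+e₀)·log₁₀(σ'_f/σ'_0) = 0.18×2.9/(1+1.19)×log₁₀(67.199/46.209)
    = 0.23836 × 0.16264 = 0.03877 m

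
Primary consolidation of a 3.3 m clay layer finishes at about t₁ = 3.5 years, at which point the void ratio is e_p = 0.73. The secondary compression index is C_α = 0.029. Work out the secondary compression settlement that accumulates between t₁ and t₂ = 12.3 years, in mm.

Secondary compression: S_s = C_α·H/(1+e_p)·log₁₀(t₂/t₁)
S_s = 0.029×3.3/(1+0.73)×log₁₀(12.3/3.5)
    = 0.05532 × 0.5458 = 0.03019 m

S_s ≈ 30.2 mm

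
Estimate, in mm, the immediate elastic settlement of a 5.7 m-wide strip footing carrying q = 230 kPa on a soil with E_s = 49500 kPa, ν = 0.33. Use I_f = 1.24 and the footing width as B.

S_e ≈ 29.3 mm

Immediate (elastic) settlement: S_e = q·B·(1−ν²)/E_s · I_f.
S_e = 230 × 5.7 × (1 − 0.33²) / 49500 × 1.24
    = 230 × 5.7 × 0.8911 / 49500 × 1.24
    = 0.02926 m = 29.26 mm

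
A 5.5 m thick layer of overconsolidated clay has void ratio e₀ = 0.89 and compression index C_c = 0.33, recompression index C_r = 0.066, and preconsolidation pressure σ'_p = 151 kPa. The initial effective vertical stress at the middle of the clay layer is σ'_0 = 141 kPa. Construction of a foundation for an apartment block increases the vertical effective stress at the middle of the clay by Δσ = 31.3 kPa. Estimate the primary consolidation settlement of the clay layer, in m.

S_c ≈ 0.0608 m

Final effective stress: σ'_f = 141 + 31.3 = 172.3 kPa.
σ'_f = 172.3 > σ'_p = 151 kPa, so the stress path crosses the preconsolidation pressure — recompression up to σ'_p, then virgin compression beyond:
S_c = H/(1+e₀)·[C_r·log₁₀(σ'_p/σ'_0) + C_c·log₁₀(σ'_f/σ'_p)]
    = 5.5/1.89 × [0.066×log₁₀(151/141) + 0.33×log₁₀(172.3/151)]
    = 2.9101 × [0.001964 + 0.018912] = 0.06075 m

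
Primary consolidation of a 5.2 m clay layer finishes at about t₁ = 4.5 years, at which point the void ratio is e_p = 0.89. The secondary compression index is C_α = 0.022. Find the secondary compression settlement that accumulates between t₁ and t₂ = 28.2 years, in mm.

Secondary compression: S_s = C_α·H/(1+e_p)·log₁₀(t₂/t₁)
S_s = 0.022×5.2/(1+0.89)×log₁₀(28.2/4.5)
    = 0.06053 × 0.797 = 0.04824 m

S_s ≈ 48.2 mm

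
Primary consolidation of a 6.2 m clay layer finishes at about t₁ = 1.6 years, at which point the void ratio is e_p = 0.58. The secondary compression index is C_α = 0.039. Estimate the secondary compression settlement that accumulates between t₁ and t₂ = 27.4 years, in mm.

S_s ≈ 189 mm

Secondary compression: S_s = C_α·H/(1+e_p)·log₁₀(t₂/t₁)
S_s = 0.039×6.2/(1+0.58)×log₁₀(27.4/1.6)
    = 0.153 × 1.234 = 0.1888 m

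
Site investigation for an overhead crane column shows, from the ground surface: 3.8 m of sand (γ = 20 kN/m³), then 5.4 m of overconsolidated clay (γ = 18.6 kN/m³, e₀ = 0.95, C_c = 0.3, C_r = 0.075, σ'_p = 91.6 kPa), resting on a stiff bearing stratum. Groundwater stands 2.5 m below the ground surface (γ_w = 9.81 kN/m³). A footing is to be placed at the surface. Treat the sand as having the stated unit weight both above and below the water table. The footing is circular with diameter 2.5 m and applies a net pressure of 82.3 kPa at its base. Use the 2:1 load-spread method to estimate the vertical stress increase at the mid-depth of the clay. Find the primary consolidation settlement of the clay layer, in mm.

Mid-depth of clay below the ground surface: z = 3.8 + 5.4/2 = 6.5 m.
Total vertical stress at mid-clay: σ_v = 20×3.8 + 18.6×2.7 = 126.22 kPa.
Pore pressure: u = 9.81×(6.5 − 2.5) = 39.24 kPa.
Initial effective stress: σ'_0 = σ_v − u = 126.22 − 39.24 = 86.98 kPa.
Stress increase at mid-clay by the 2:1 spreading method:
Δσ ≈ qD²/(D+z)² = 82.3×2.5²/(2.5+6.5)² = 6.3503 kPa
Final effective stress: σ'_f = 86.98 + 6.3503 = 93.33 kPa.
σ'_f = 93.33 > σ'_p = 91.6 kPa, so the stress path crosses the preconsolidation pressure — recompression up to σ'_p, then virgin compression beyond:
S_c = H/(1+e₀)·[C_r·log₁₀(σ'_p/σ'_0) + C_c·log₁₀(σ'_f/σ'_p)]
    = 5.4/1.95 × [0.075×log₁₀(91.6/86.98) + 0.3×log₁₀(93.33/91.6)]
    = 2.7692 × [0.0016857 + 0.0024377] = 0.01142 m

S_c ≈ 11.4 mm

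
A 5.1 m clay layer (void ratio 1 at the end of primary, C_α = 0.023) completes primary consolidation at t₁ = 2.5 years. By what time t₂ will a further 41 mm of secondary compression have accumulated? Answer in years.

t₂ ≈ 12.5 years

S_s = C_α·H/(1+e_p)·log₁₀(t₂/t₁) ⇒ log₁₀(t₂/t₁) = S_s·(1+e_p)/(C_α·H).
log₁₀(t₂/t₁) = 0.041 × (1+1) / (0.023×5.1) = 0.6991
t₂ = t₁ × 10^0.6991 = 2.5 × 5.001 = 12.5 years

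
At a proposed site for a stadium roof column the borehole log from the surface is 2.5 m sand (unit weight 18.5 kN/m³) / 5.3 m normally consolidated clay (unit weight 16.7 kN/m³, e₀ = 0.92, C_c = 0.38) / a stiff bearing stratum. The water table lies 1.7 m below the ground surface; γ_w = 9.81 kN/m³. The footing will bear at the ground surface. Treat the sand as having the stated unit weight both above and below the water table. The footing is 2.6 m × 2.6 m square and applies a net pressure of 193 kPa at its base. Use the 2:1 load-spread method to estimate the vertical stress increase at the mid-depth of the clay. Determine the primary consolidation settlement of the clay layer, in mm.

Mid-depth of clay below the ground surface: z = 2.5 + 5.3/2 = 5.15 m.
Total vertical stress at mid-clay: σ_v = 18.5×2.5 + 16.7×2.65 = 90.505 kPa.
Pore pressure: u = 9.81×(5.15 − 1.7) = 33.845 kPa.
Initial effective stress: σ'_0 = σ_v − u = 90.505 − 33.845 = 56.66 kPa.
Stress increase at mid-clay by the 2:1 spreading method:
Δσ = qBL/((B+z)(L+z)) = 193×2.6×2.6/((2.6+5.15)(2.6+5.15)) = 21.722 kPa
Final effective stress: σ'_f = σ'_0 + Δσ = 56.66 + 21.722 = 78.382 kPa.
Normally consolidated clay, so the full stress increment lies on the virgin compression line:
S_c = C_c·H/(1+e₀)·log₁₀(σ'_f/σ'_0) = 0.38×5.3/(1+0.92)×log₁₀(78.382/56.66)
    = 1.049 × 0.14094 = 0.1478 m

S_c ≈ 148 mm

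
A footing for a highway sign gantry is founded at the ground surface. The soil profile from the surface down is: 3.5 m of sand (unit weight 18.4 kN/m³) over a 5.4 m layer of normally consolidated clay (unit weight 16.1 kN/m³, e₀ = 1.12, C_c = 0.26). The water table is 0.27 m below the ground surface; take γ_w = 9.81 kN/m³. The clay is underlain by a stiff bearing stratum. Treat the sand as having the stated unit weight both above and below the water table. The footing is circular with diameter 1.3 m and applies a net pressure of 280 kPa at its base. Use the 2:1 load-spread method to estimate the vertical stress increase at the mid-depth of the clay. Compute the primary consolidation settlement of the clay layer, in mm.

S_c ≈ 45 mm

Mid-depth of clay below the ground surface: z = 3.5 + 5.4/2 = 6.2 m.
Total vertical stress at mid-clay: σ_v = 18.4×3.5 + 16.1×2.7 = 107.87 kPa.
Pore pressure: u = 9.81×(6.2 − 0.27) = 58.173 kPa.
Initial effective stress: σ'_0 = σ_v − u = 107.87 − 58.173 = 49.697 kPa.
Stress increase at mid-clay by the 2:1 spreading method:
Δσ ≈ qD²/(D+z)² = 280×1.3²/(1.3+6.2)² = 8.4124 kPa
Final effective stress: σ'_f = σ'_0 + Δσ = 49.697 + 8.4124 = 58.109 kPa.
Normally consolidated clay, so the full stress increment lies on the virgin compression line:
S_c = C_c·H/(1+e₀)·log₁₀(σ'_f/σ'_0) = 0.26×5.4/(1+1.12)×log₁₀(58.109/49.697)
    = 0.66226 × 0.067913 = 0.04498 m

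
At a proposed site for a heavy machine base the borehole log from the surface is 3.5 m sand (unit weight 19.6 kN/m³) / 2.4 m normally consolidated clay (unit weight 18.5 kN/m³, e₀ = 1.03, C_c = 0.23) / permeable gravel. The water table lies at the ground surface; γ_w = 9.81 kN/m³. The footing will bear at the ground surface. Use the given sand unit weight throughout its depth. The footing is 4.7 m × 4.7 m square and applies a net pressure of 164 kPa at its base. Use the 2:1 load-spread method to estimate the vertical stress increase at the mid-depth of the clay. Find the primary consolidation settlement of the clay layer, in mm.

Mid-depth of clay below the ground surface: z = 3.5 + 2.4/2 = 4.7 m.
Total vertical stress at mid-clay: σ_v = 19.6×3.5 + 18.5×1.2 = 90.8 kPa.
Pore pressure: u = 9.81×(4.7 − 0) = 46.107 kPa.
Initial effective stress: σ'_0 = σ_v − u = 90.8 − 46.107 = 44.693 kPa.
Stress increase at mid-clay by the 2:1 spreading method:
Δσ = qBL/((B+z)(L+z)) = 164×4.7×4.7/((4.7+4.7)(4.7+4.7)) = 41 kPa
Final effective stress: σ'_f = σ'_0 + Δσ = 44.693 + 41 = 85.693 kPa.
Normally consolidated clay, so the full stress increment lies on the virgin compression line:
S_c = C_c·H/(1+e₀)·log₁₀(σ'_f/σ'_0) = 0.23×2.4/(1+1.03)×log₁₀(85.693/44.693)
    = 0.27192 × 0.28271 = 0.07687 m

S_c ≈ 76.9 mm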